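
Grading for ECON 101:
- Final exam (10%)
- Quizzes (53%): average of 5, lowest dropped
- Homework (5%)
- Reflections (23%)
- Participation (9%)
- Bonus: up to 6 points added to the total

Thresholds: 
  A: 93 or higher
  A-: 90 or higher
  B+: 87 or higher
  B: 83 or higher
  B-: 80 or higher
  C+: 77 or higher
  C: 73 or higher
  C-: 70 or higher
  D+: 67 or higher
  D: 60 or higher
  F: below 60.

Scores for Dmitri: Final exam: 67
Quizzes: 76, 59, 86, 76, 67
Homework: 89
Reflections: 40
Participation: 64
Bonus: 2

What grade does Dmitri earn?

D+

Quizzes: drop 59 → average of remaining 4 = 305/4 = 76.25
Weighted total:
  Final exam 67 × 0.1 = 6.7
  Quizzes 76.25 × 0.53 = 40.4125
  Homework 89 × 0.05 = 4.45
  Reflections 40 × 0.23 = 9.2
  Participation 64 × 0.09 = 5.76
Sum = 66.5225
Bonus: 66.5225 + 2 = 68.5225
68.5225 is ≥ 67 and < 70 → D+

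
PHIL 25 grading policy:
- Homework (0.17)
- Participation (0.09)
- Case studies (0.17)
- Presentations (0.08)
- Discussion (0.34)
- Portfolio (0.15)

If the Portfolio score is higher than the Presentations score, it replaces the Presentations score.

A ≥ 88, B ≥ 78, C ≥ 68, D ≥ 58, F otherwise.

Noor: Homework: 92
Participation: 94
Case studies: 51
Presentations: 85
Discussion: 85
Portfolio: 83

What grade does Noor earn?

Portfolio (83) ≤ Presentations (85), so Presentations stays at 85.
Weighted total:
  Homework 92 × 0.17 = 15.64
  Participation 94 × 0.09 = 8.46
  Case studies 51 × 0.17 = 8.67
  Presentations 85 × 0.08 = 6.8
  Discussion 85 × 0.34 = 28.9
  Portfolio 83 × 0.15 = 12.45
Sum = 80.92
80.92 is ≥ 78 and < 88 → B

B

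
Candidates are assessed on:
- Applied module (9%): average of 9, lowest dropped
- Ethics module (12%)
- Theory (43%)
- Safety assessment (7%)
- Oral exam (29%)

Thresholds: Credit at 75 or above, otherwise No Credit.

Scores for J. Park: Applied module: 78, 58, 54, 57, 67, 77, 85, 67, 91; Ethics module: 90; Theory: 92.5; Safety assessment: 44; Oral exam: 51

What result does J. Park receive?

No Credit

Applied module: drop 54 → average of remaining 8 = 580/8 = 72.5
Weighted total:
  Applied module 72.5 × 0.09 = 6.525
  Ethics module 90 × 0.12 = 10.8
  Theory 92.5 × 0.43 = 39.775
  Safety assessment 44 × 0.07 = 3.08
  Oral exam 51 × 0.29 = 14.79
Sum = 74.97
74.97 < 75 → No Credit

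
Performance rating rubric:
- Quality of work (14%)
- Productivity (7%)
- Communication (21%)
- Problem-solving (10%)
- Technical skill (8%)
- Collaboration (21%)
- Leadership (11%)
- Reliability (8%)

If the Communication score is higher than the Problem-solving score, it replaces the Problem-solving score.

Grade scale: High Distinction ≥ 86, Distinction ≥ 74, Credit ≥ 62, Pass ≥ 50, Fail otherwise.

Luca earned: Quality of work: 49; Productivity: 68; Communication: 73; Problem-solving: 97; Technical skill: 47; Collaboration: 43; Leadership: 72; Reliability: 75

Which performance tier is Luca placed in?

Credit

Communication (73) ≤ Problem-solving (97), so Problem-solving stays at 97.
Weighted total:
  Quality of work 49 × 0.14 = 6.86
  Productivity 68 × 0.07 = 4.76
  Communication 73 × 0.21 = 15.33
  Problem-solving 97 × 0.1 = 9.7
  Technical skill 47 × 0.08 = 3.76
  Collaboration 43 × 0.21 = 9.03
  Leadership 72 × 0.11 = 7.92
  Reliability 75 × 0.08 = 6
Sum = 63.36
63.36 is ≥ 62 and < 74 → Credit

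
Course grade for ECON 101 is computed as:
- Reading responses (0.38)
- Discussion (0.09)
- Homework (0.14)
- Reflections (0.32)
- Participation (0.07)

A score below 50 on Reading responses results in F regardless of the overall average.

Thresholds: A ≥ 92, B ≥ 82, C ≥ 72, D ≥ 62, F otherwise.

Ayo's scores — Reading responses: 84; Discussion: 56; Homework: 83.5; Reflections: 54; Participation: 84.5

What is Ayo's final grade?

Reading responses score 84 ≥ 50: minimum met.
Weighted total:
  Reading responses 84 × 0.38 = 31.92
  Discussion 56 × 0.09 = 5.04
  Homework 83.5 × 0.14 = 11.69
  Reflections 54 × 0.32 = 17.28
  Participation 84.5 × 0.07 = 5.915
Sum = 71.845
71.845 is ≥ 62 and < 72 → D

D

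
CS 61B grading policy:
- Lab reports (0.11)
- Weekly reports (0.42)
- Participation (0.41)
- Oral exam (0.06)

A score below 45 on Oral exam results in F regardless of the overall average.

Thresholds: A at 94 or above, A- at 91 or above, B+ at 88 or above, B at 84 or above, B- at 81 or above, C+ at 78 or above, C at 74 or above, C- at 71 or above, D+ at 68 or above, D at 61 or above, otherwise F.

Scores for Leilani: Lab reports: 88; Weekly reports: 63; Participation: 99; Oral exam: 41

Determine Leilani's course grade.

F

Oral exam score 41 < 45: minimum not met.
Weighted total:
  Lab reports 88 × 0.11 = 9.68
  Weekly reports 63 × 0.42 = 26.46
  Participation 99 × 0.41 = 40.59
  Oral exam 41 × 0.06 = 2.46
Sum = 79.19
Because the Oral exam minimum was not met, the result is F.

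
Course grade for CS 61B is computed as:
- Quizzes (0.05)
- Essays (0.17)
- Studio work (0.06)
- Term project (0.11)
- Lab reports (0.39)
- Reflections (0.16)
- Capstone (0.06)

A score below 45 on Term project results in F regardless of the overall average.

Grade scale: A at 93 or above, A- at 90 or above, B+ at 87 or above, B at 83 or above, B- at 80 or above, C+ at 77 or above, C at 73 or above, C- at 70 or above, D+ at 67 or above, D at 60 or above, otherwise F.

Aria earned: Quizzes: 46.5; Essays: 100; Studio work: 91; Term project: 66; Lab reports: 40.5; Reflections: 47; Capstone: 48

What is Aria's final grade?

Term project score 66 ≥ 45: minimum met.
Weighted total:
  Quizzes 46.5 × 0.05 = 2.325
  Essays 100 × 0.17 = 17
  Studio work 91 × 0.06 = 5.46
  Term project 66 × 0.11 = 7.26
  Lab reports 40.5 × 0.39 = 15.795
  Reflections 47 × 0.16 = 7.52
  Capstone 48 × 0.06 = 2.88
Sum = 58.24
58.24 < 60 → F

F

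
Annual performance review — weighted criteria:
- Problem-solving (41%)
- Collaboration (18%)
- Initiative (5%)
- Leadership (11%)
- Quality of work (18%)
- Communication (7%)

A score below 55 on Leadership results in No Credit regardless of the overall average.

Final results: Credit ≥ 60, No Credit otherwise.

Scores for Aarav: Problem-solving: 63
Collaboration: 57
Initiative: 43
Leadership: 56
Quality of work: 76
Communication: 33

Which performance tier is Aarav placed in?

Credit

Leadership score 56 ≥ 55: minimum met.
Weighted total:
  Problem-solving 63 × 0.41 = 25.83
  Collaboration 57 × 0.18 = 10.26
  Initiative 43 × 0.05 = 2.15
  Leadership 56 × 0.11 = 6.16
  Quality of work 76 × 0.18 = 13.68
  Communication 33 × 0.07 = 2.31
Sum = 60.39
60.39 ≥ 60 → Credit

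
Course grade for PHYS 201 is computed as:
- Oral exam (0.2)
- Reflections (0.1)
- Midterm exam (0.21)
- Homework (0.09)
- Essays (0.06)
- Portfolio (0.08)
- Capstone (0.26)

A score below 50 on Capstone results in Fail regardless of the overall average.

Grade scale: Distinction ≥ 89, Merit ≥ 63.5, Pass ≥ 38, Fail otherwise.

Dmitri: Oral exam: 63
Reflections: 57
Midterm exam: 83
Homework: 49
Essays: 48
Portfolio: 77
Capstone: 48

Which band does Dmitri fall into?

Fail

Capstone score 48 < 50: minimum not met.
Weighted total:
  Oral exam 63 × 0.2 = 12.6
  Reflections 57 × 0.1 = 5.7
  Midterm exam 83 × 0.21 = 17.43
  Homework 49 × 0.09 = 4.41
  Essays 48 × 0.06 = 2.88
  Portfolio 77 × 0.08 = 6.16
  Capstone 48 × 0.26 = 12.48
Sum = 61.66
Because the Capstone minimum was not met, the result is Fail.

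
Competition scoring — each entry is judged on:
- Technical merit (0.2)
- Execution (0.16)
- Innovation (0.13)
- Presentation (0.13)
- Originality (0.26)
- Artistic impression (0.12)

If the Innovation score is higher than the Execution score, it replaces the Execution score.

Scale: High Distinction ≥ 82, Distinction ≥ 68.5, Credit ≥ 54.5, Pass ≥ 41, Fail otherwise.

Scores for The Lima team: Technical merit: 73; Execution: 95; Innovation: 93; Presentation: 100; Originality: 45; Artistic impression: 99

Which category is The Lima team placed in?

Distinction

Innovation (93) ≤ Execution (95), so Execution stays at 95.
Weighted total:
  Technical merit 73 × 0.2 = 14.6
  Execution 95 × 0.16 = 15.2
  Innovation 93 × 0.13 = 12.09
  Presentation 100 × 0.13 = 13
  Originality 45 × 0.26 = 11.7
  Artistic impression 99 × 0.12 = 11.88
Sum = 78.47
78.47 is ≥ 68.5 and < 82 → Distinction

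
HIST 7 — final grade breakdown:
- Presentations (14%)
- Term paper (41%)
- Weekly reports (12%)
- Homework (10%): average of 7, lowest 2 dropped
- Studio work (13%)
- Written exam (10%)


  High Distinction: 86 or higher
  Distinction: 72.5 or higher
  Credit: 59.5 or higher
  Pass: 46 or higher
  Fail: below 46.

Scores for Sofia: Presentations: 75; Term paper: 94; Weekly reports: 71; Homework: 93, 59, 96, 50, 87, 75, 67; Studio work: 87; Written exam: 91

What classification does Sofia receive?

High Distinction

Homework: drop 50, 59 → average of remaining 5 = 418/5 = 83.6
Weighted total:
  Presentations 75 × 0.14 = 10.5
  Term paper 94 × 0.41 = 38.54
  Weekly reports 71 × 0.12 = 8.52
  Homework 83.6 × 0.1 = 8.36
  Studio work 87 × 0.13 = 11.31
  Written exam 91 × 0.1 = 9.1
Sum = 86.33
86.33 ≥ 86 → High Distinction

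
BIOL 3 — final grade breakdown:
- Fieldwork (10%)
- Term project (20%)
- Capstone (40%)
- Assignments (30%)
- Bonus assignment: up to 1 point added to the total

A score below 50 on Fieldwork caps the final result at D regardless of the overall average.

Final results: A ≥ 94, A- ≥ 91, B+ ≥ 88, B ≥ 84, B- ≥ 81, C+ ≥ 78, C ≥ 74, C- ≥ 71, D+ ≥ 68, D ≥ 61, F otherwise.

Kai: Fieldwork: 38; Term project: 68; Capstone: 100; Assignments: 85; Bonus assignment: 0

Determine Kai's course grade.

D

Fieldwork score 38 < 50: minimum not met.
Weighted total:
  Fieldwork 38 × 0.1 = 3.8
  Term project 68 × 0.2 = 13.6
  Capstone 100 × 0.4 = 40
  Assignments 85 × 0.3 = 25.5
Sum = 82.9
Bonus assignment: 82.9 + 0 = 82.9
82.9 would be B-; cap at D applies → D.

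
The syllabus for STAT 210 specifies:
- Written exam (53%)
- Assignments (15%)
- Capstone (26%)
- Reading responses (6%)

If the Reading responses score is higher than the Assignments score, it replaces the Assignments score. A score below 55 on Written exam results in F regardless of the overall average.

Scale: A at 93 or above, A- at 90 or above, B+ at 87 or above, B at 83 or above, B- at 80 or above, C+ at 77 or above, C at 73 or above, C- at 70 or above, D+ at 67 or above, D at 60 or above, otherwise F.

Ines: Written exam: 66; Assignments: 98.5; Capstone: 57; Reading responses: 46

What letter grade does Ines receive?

Reading responses (46) ≤ Assignments (98.5), so Assignments stays at 98.5.
Written exam score 66 ≥ 55: minimum met.
Weighted total:
  Written exam 66 × 0.53 = 34.98
  Assignments 98.5 × 0.15 = 14.775
  Capstone 57 × 0.26 = 14.82
  Reading responses 46 × 0.06 = 2.76
Sum = 67.335
67.335 is ≥ 67 and < 70 → D+

D+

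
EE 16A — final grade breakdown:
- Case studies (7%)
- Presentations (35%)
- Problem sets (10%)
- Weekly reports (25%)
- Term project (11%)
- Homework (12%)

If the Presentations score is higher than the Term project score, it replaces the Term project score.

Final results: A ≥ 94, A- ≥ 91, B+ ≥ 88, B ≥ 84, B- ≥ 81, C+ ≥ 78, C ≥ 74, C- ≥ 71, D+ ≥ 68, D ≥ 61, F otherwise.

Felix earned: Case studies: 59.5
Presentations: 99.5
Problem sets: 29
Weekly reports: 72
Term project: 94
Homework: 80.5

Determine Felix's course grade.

Presentations (99.5) > Term project (94), so Term project counts as 99.5.
Weighted total:
  Case studies 59.5 × 0.07 = 4.165
  Presentations 99.5 × 0.35 = 34.825
  Problem sets 29 × 0.1 = 2.9
  Weekly reports 72 × 0.25 = 18
  Term project 99.5 × 0.11 = 10.945
  Homework 80.5 × 0.12 = 9.66
Sum = 80.495
80.495 is ≥ 78 and < 81 → C+

C+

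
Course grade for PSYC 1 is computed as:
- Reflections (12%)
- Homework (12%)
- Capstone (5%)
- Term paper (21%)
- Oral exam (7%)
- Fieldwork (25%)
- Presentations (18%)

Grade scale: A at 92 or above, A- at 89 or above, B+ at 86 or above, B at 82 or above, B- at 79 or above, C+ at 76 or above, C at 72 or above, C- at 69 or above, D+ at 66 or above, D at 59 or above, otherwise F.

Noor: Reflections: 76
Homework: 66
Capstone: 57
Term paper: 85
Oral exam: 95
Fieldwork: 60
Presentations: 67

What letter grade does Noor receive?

Weighted total:
  Reflections 76 × 0.12 = 9.12
  Homework 66 × 0.12 = 7.92
  Capstone 57 × 0.05 = 2.85
  Term paper 85 × 0.21 = 17.85
  Oral exam 95 × 0.07 = 6.65
  Fieldwork 60 × 0.25 = 15
  Presentations 67 × 0.18 = 12.06
Sum = 71.45
71.45 is ≥ 69 and < 72 → C-

C-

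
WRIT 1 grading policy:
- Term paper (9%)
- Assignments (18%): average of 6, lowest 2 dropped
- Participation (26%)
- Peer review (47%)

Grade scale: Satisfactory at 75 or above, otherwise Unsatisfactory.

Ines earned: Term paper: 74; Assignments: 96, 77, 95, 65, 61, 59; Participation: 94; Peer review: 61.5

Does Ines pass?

Unsatisfactory

Assignments: drop 59, 61 → average of remaining 4 = 333/4 = 83.25
Weighted total:
  Term paper 74 × 0.09 = 6.66
  Assignments 83.25 × 0.18 = 14.985
  Participation 94 × 0.26 = 24.44
  Peer review 61.5 × 0.47 = 28.905
Sum = 74.99
74.99 < 75 → Unsatisfactory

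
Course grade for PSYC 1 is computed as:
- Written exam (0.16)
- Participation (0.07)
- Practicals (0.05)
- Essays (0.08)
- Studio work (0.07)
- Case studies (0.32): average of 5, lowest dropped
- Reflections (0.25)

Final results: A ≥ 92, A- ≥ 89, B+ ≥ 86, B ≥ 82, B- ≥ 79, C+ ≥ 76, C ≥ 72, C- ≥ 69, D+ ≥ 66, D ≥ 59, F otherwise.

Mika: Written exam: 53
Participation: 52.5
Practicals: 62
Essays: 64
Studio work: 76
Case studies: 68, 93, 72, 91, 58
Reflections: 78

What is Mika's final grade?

C-

Case studies: drop 58 → average of remaining 4 = 324/4 = 81
Weighted total:
  Written exam 53 × 0.16 = 8.48
  Participation 52.5 × 0.07 = 3.675
  Practicals 62 × 0.05 = 3.1
  Essays 64 × 0.08 = 5.12
  Studio work 76 × 0.07 = 5.32
  Case studies 81 × 0.32 = 25.92
  Reflections 78 × 0.25 = 19.5
Sum = 71.115
71.115 is ≥ 69 and < 72 → C-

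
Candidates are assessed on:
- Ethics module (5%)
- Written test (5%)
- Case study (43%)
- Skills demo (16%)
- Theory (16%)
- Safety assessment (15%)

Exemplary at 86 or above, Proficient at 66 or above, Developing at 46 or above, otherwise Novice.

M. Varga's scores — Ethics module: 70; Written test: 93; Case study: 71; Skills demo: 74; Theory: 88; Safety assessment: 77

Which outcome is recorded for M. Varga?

Proficient

Weighted total:
  Ethics module 70 × 0.05 = 3.5
  Written test 93 × 0.05 = 4.65
  Case study 71 × 0.43 = 30.53
  Skills demo 74 × 0.16 = 11.84
  Theory 88 × 0.16 = 14.08
  Safety assessment 77 × 0.15 = 11.55
Sum = 76.15
76.15 is ≥ 66 and < 86 → Proficient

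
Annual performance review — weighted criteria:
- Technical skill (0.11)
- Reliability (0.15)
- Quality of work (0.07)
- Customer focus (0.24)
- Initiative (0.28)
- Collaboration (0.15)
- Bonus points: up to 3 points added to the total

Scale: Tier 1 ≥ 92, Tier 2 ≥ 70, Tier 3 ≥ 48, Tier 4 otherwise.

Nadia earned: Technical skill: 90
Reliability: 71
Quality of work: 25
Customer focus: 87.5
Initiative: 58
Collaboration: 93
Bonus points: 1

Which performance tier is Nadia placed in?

Tier 2

Weighted total:
  Technical skill 90 × 0.11 = 9.9
  Reliability 71 × 0.15 = 10.65
  Quality of work 25 × 0.07 = 1.75
  Customer focus 87.5 × 0.24 = 21
  Initiative 58 × 0.28 = 16.24
  Collaboration 93 × 0.15 = 13.95
Sum = 73.49
Bonus points: 73.49 + 1 = 74.49
74.49 is ≥ 70 and < 92 → Tier 2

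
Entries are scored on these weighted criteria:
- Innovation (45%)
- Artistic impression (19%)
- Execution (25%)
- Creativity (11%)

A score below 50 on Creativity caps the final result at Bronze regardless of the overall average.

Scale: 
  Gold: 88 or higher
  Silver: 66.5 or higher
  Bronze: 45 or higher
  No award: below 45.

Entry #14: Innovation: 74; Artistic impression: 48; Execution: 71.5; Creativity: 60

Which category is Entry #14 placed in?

Creativity score 60 ≥ 50: minimum met.
Weighted total:
  Innovation 74 × 0.45 = 33.3
  Artistic impression 48 × 0.19 = 9.12
  Execution 71.5 × 0.25 = 17.875
  Creativity 60 × 0.11 = 6.6
Sum = 66.895
66.895 is ≥ 66.5 and < 88 → Silver

Silver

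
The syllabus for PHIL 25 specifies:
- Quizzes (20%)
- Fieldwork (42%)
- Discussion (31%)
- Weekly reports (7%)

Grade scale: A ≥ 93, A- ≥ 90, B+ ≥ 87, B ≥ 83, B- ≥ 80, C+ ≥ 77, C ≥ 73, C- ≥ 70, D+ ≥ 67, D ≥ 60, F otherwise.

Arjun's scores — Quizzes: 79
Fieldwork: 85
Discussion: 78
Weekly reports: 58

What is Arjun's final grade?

C+

Weighted total:
  Quizzes 79 × 0.2 = 15.8
  Fieldwork 85 × 0.42 = 35.7
  Discussion 78 × 0.31 = 24.18
  Weekly reports 58 × 0.07 = 4.06
Sum = 79.74
79.74 is ≥ 77 and < 80 → C+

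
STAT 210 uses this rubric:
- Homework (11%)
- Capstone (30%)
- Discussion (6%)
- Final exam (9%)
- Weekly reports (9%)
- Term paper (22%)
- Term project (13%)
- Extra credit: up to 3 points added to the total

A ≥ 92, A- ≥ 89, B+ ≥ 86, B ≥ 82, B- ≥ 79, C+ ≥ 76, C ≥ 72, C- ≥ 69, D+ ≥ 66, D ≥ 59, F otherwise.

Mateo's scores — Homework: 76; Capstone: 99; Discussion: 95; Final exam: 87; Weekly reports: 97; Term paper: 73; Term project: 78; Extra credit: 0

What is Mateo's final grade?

B+

Weighted total:
  Homework 76 × 0.11 = 8.36
  Capstone 99 × 0.3 = 29.7
  Discussion 95 × 0.06 = 5.7
  Final exam 87 × 0.09 = 7.83
  Weekly reports 97 × 0.09 = 8.73
  Term paper 73 × 0.22 = 16.06
  Term project 78 × 0.13 = 10.14
Sum = 86.52
Extra credit: 86.52 + 0 = 86.52
86.52 is ≥ 86 and < 89 → B+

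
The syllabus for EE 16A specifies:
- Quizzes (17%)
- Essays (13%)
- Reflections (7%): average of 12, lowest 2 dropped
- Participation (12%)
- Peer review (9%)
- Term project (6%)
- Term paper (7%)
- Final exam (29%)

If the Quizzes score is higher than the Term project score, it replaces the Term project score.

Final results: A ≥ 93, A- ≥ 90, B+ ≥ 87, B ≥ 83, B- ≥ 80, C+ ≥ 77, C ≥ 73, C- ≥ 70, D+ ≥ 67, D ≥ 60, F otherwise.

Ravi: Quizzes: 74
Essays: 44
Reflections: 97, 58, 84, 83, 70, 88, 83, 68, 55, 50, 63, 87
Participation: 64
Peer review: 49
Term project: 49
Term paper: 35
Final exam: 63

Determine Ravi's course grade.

D

Reflections: drop 50, 55 → average of remaining 10 = 781/10 = 78.1
Quizzes (74) > Term project (49), so Term project counts as 74.
Weighted total:
  Quizzes 74 × 0.17 = 12.58
  Essays 44 × 0.13 = 5.72
  Reflections 78.1 × 0.07 = 5.467
  Participation 64 × 0.12 = 7.68
  Peer review 49 × 0.09 = 4.41
  Term project 74 × 0.06 = 4.44
  Term paper 35 × 0.07 = 2.45
  Final exam 63 × 0.29 = 18.27
Sum = 61.017
61.017 is ≥ 60 and < 67 → D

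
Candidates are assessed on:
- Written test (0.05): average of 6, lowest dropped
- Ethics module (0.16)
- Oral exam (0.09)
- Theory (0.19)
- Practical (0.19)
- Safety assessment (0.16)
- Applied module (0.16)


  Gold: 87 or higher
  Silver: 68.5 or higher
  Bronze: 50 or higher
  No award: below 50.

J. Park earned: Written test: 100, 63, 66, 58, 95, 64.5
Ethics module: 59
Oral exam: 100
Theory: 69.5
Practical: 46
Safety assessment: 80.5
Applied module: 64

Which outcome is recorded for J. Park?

Bronze

Written test: drop 58 → average of remaining 5 = 388.5/5 = 77.7
Weighted total:
  Written test 77.7 × 0.05 = 3.885
  Ethics module 59 × 0.16 = 9.44
  Oral exam 100 × 0.09 = 9
  Theory 69.5 × 0.19 = 13.205
  Practical 46 × 0.19 = 8.74
  Safety assessment 80.5 × 0.16 = 12.88
  Applied module 64 × 0.16 = 10.24
Sum = 67.39
67.39 is ≥ 50 and < 68.5 → Bronze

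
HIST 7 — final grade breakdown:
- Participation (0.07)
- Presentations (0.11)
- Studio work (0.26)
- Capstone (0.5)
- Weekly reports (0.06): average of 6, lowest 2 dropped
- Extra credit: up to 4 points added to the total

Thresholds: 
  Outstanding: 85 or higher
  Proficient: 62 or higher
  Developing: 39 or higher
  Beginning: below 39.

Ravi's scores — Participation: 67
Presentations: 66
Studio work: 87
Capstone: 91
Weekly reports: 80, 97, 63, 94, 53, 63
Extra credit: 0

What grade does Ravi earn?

Weekly reports: drop 53, 63 → average of remaining 4 = 334/4 = 83.5
Weighted total:
  Participation 67 × 0.07 = 4.69
  Presentations 66 × 0.11 = 7.26
  Studio work 87 × 0.26 = 22.62
  Capstone 91 × 0.5 = 45.5
  Weekly reports 83.5 × 0.06 = 5.01
Sum = 85.08
Extra credit: 85.08 + 0 = 85.08
85.08 ≥ 85 → Outstanding

Outstanding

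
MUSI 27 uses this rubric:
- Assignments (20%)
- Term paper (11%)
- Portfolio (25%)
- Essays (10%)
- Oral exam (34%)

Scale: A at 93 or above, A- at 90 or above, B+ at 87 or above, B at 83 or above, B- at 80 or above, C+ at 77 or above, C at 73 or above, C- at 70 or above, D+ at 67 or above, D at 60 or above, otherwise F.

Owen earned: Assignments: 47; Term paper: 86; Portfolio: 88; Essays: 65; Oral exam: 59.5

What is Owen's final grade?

Weighted total:
  Assignments 47 × 0.2 = 9.4
  Term paper 86 × 0.11 = 9.46
  Portfolio 88 × 0.25 = 22
  Essays 65 × 0.1 = 6.5
  Oral exam 59.5 × 0.34 = 20.23
Sum = 67.59
67.59 is ≥ 67 and < 70 → D+

D+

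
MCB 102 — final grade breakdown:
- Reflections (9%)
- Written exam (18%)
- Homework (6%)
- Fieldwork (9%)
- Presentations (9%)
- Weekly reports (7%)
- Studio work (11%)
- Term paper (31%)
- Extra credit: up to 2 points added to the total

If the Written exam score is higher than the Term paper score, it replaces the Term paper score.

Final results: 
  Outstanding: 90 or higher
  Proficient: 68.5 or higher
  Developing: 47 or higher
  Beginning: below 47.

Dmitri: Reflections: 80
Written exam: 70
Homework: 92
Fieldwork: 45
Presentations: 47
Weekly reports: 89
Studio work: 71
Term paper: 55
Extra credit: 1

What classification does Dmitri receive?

Written exam (70) > Term paper (55), so Term paper counts as 70.
Weighted total:
  Reflections 80 × 0.09 = 7.2
  Written exam 70 × 0.18 = 12.6
  Homework 92 × 0.06 = 5.52
  Fieldwork 45 × 0.09 = 4.05
  Presentations 47 × 0.09 = 4.23
  Weekly reports 89 × 0.07 = 6.23
  Studio work 71 × 0.11 = 7.81
  Term paper 70 × 0.31 = 21.7
Sum = 69.34
Extra credit: 69.34 + 1 = 70.34
70.34 is ≥ 68.5 and < 90 → Proficient

Proficient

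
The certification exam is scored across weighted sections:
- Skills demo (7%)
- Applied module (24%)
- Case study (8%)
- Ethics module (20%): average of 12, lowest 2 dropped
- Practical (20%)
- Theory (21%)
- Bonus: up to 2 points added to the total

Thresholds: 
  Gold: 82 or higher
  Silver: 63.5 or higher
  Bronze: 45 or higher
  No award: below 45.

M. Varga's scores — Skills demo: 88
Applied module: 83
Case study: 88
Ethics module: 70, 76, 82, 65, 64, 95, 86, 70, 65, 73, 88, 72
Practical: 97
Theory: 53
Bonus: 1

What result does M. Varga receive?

Ethics module: drop 64, 65 → average of remaining 10 = 777/10 = 77.7
Weighted total:
  Skills demo 88 × 0.07 = 6.16
  Applied module 83 × 0.24 = 19.92
  Case study 88 × 0.08 = 7.04
  Ethics module 77.7 × 0.2 = 15.54
  Practical 97 × 0.2 = 19.4
  Theory 53 × 0.21 = 11.13
Sum = 79.19
Bonus: 79.19 + 1 = 80.19
80.19 is ≥ 63.5 and < 82 → Silver

Silver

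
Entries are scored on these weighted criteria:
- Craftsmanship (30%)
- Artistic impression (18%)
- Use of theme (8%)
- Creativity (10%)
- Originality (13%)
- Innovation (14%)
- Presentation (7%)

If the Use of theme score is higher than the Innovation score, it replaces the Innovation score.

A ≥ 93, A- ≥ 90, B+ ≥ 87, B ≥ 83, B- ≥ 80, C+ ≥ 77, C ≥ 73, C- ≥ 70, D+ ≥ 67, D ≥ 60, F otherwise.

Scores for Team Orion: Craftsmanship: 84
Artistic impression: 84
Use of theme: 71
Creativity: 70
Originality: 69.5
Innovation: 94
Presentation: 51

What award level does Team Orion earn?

Use of theme (71) ≤ Innovation (94), so Innovation stays at 94.
Weighted total:
  Craftsmanship 84 × 0.3 = 25.2
  Artistic impression 84 × 0.18 = 15.12
  Use of theme 71 × 0.08 = 5.68
  Creativity 70 × 0.1 = 7
  Originality 69.5 × 0.13 = 9.035
  Innovation 94 × 0.14 = 13.16
  Presentation 51 × 0.07 = 3.57
Sum = 78.765
78.765 is ≥ 77 and < 80 → C+

C+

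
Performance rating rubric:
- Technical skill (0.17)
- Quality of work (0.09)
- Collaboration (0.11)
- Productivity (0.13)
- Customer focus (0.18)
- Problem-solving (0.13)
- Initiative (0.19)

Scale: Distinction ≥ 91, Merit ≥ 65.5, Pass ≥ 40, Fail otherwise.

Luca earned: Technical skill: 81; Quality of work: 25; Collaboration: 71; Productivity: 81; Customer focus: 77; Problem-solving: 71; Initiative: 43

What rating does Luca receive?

Weighted total:
  Technical skill 81 × 0.17 = 13.77
  Quality of work 25 × 0.09 = 2.25
  Collaboration 71 × 0.11 = 7.81
  Productivity 81 × 0.13 = 10.53
  Customer focus 77 × 0.18 = 13.86
  Problem-solving 71 × 0.13 = 9.23
  Initiative 43 × 0.19 = 8.17
Sum = 65.62
65.62 is ≥ 65.5 and < 91 → Merit

Merit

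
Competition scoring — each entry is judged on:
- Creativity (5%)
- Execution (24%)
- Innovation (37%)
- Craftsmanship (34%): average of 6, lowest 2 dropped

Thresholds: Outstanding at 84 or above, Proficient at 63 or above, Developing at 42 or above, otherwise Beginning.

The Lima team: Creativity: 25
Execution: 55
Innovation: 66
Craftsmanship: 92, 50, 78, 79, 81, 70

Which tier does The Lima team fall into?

Proficient

Craftsmanship: drop 50, 70 → average of remaining 4 = 330/4 = 82.5
Weighted total:
  Creativity 25 × 0.05 = 1.25
  Execution 55 × 0.24 = 13.2
  Innovation 66 × 0.37 = 24.42
  Craftsmanship 82.5 × 0.34 = 28.05
Sum = 66.92
66.92 is ≥ 63 and < 84 → Proficient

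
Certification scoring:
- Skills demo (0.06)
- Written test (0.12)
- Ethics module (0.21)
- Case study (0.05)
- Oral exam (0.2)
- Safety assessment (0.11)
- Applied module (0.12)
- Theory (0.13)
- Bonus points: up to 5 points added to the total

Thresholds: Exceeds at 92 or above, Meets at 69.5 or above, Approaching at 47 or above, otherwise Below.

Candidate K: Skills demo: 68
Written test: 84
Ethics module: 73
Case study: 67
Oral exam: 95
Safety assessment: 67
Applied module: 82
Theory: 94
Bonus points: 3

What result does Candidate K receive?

Meets

Weighted total:
  Skills demo 68 × 0.06 = 4.08
  Written test 84 × 0.12 = 10.08
  Ethics module 73 × 0.21 = 15.33
  Case study 67 × 0.05 = 3.35
  Oral exam 95 × 0.2 = 19
  Safety assessment 67 × 0.11 = 7.37
  Applied module 82 × 0.12 = 9.84
  Theory 94 × 0.13 = 12.22
Sum = 81.27
Bonus points: 81.27 + 3 = 84.27
84.27 is ≥ 69.5 and < 92 → Meets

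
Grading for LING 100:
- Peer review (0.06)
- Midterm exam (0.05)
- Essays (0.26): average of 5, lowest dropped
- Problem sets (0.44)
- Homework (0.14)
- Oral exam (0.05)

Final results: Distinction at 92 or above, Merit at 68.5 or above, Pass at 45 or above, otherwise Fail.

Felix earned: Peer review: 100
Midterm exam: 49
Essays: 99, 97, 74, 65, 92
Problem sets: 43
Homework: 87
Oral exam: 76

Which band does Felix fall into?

Essays: drop 65 → average of remaining 4 = 362/4 = 90.5
Weighted total:
  Peer review 100 × 0.06 = 6
  Midterm exam 49 × 0.05 = 2.45
  Essays 90.5 × 0.26 = 23.53
  Problem sets 43 × 0.44 = 18.92
  Homework 87 × 0.14 = 12.18
  Oral exam 76 × 0.05 = 3.8
Sum = 66.88
66.88 is ≥ 45 and < 68.5 → Pass

Pass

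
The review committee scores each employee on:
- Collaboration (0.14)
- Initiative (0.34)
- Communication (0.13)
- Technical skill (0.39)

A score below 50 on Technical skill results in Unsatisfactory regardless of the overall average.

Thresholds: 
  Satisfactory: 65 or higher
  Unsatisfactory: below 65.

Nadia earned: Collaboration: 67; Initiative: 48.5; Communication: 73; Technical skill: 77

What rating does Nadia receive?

Satisfactory

Technical skill score 77 ≥ 50: minimum met.
Weighted total:
  Collaboration 67 × 0.14 = 9.38
  Initiative 48.5 × 0.34 = 16.49
  Communication 73 × 0.13 = 9.49
  Technical skill 77 × 0.39 = 30.03
Sum = 65.39
65.39 ≥ 65 → Satisfactory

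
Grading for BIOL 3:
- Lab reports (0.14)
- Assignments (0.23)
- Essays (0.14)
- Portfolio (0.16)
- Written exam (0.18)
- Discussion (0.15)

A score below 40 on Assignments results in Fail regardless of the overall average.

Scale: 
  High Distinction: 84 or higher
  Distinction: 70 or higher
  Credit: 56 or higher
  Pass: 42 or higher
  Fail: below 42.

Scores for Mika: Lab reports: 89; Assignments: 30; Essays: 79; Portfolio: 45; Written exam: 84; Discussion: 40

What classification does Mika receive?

Assignments score 30 < 40: minimum not met.
Weighted total:
  Lab reports 89 × 0.14 = 12.46
  Assignments 30 × 0.23 = 6.9
  Essays 79 × 0.14 = 11.06
  Portfolio 45 × 0.16 = 7.2
  Written exam 84 × 0.18 = 15.12
  Discussion 40 × 0.15 = 6
Sum = 58.74
Because the Assignments minimum was not met, the result is Fail.

Fail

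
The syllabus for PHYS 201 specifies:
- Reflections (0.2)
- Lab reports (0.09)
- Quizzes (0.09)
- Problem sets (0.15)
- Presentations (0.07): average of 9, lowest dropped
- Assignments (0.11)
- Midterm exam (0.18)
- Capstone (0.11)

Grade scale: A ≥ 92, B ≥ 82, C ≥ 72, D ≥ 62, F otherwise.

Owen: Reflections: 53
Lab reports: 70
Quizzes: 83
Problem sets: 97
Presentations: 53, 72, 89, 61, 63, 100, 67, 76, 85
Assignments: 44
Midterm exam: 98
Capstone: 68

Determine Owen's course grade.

Presentations: drop 53 → average of remaining 8 = 613/8 = 76.625
Weighted total:
  Reflections 53 × 0.2 = 10.6
  Lab reports 70 × 0.09 = 6.3
  Quizzes 83 × 0.09 = 7.47
  Problem sets 97 × 0.15 = 14.55
  Presentations 76.625 × 0.07 = 5.36375
  Assignments 44 × 0.11 = 4.84
  Midterm exam 98 × 0.18 = 17.64
  Capstone 68 × 0.11 = 7.48
Sum = 74.24375
74.24375 is ≥ 72 and < 82 → C

C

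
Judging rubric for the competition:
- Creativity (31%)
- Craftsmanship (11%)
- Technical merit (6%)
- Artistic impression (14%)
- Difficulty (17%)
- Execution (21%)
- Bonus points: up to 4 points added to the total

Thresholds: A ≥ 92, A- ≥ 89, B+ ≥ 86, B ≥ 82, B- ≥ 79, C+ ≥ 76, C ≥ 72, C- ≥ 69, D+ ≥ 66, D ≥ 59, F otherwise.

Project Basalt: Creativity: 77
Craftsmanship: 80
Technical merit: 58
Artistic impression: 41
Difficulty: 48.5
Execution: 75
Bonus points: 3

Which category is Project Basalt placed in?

Weighted total:
  Creativity 77 × 0.31 = 23.87
  Craftsmanship 80 × 0.11 = 8.8
  Technical merit 58 × 0.06 = 3.48
  Artistic impression 41 × 0.14 = 5.74
  Difficulty 48.5 × 0.17 = 8.245
  Execution 75 × 0.21 = 15.75
Sum = 65.885
Bonus points: 65.885 + 3 = 68.885
68.885 is ≥ 66 and < 69 → D+

D+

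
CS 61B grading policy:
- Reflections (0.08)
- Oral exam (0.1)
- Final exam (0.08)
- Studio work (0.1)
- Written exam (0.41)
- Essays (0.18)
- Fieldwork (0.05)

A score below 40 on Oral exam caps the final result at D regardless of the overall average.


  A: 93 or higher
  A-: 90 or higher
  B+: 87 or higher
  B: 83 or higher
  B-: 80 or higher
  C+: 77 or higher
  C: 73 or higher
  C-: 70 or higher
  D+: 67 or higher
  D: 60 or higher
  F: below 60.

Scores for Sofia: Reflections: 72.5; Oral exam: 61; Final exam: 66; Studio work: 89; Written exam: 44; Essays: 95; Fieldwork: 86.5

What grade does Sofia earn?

D

Oral exam score 61 ≥ 40: minimum met.
Weighted total:
  Reflections 72.5 × 0.08 = 5.8
  Oral exam 61 × 0.1 = 6.1
  Final exam 66 × 0.08 = 5.28
  Studio work 89 × 0.1 = 8.9
  Written exam 44 × 0.41 = 18.04
  Essays 95 × 0.18 = 17.1
  Fieldwork 86.5 × 0.05 = 4.325
Sum = 65.545
65.545 is ≥ 60 and < 67 → D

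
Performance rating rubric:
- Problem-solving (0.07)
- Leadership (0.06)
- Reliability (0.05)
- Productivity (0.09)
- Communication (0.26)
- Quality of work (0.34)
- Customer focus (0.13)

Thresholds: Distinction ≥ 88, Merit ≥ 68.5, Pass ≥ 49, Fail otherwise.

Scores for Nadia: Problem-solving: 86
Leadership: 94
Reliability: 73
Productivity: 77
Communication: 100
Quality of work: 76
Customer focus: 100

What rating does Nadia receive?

Merit

Weighted total:
  Problem-solving 86 × 0.07 = 6.02
  Leadership 94 × 0.06 = 5.64
  Reliability 73 × 0.05 = 3.65
  Productivity 77 × 0.09 = 6.93
  Communication 100 × 0.26 = 26
  Quality of work 76 × 0.34 = 25.84
  Customer focus 100 × 0.13 = 13
Sum = 87.08
87.08 is ≥ 68.5 and < 88 → Merit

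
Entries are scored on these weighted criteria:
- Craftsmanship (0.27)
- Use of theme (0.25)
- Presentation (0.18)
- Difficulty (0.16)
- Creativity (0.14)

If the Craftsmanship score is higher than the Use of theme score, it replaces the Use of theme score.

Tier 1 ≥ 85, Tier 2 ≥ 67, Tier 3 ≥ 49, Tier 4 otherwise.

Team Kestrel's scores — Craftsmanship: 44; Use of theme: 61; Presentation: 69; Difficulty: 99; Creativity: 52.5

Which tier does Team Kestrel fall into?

Craftsmanship (44) ≤ Use of theme (61), so Use of theme stays at 61.
Weighted total:
  Craftsmanship 44 × 0.27 = 11.88
  Use of theme 61 × 0.25 = 15.25
  Presentation 69 × 0.18 = 12.42
  Difficulty 99 × 0.16 = 15.84
  Creativity 52.5 × 0.14 = 7.35
Sum = 62.74
62.74 is ≥ 49 and < 67 → Tier 3

Tier 3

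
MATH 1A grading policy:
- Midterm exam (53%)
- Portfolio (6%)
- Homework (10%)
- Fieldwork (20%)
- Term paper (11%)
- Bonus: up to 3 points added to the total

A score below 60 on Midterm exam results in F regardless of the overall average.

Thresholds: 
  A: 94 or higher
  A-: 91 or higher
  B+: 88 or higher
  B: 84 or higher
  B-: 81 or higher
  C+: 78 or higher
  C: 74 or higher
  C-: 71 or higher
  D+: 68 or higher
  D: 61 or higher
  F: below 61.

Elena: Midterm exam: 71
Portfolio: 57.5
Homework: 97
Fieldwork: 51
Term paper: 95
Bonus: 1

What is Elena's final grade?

Midterm exam score 71 ≥ 60: minimum met.
Weighted total:
  Midterm exam 71 × 0.53 = 37.63
  Portfolio 57.5 × 0.06 = 3.45
  Homework 97 × 0.1 = 9.7
  Fieldwork 51 × 0.2 = 10.2
  Term paper 95 × 0.11 = 10.45
Sum = 71.43
Bonus: 71.43 + 1 = 72.43
72.43 is ≥ 71 and < 74 → C-

C-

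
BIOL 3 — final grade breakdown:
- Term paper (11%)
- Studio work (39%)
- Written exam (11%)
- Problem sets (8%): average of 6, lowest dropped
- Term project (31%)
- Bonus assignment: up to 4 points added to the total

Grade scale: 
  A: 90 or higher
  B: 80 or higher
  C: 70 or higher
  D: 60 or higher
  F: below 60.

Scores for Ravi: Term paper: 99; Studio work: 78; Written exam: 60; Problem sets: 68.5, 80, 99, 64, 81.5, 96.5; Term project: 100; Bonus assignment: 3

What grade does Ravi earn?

Problem sets: drop 64 → average of remaining 5 = 425.5/5 = 85.1
Weighted total:
  Term paper 99 × 0.11 = 10.89
  Studio work 78 × 0.39 = 30.42
  Written exam 60 × 0.11 = 6.6
  Problem sets 85.1 × 0.08 = 6.808
  Term project 100 × 0.31 = 31
Sum = 85.718
Bonus assignment: 85.718 + 3 = 88.718
88.718 is ≥ 80 and < 90 → B

B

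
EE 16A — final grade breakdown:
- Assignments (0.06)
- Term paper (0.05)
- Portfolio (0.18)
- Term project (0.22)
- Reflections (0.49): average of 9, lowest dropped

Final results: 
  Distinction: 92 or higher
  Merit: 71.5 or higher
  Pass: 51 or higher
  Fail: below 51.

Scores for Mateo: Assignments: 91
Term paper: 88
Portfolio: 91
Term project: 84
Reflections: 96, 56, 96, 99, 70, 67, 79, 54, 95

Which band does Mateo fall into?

Reflections: drop 54 → average of remaining 8 = 658/8 = 82.25
Weighted total:
  Assignments 91 × 0.06 = 5.46
  Term paper 88 × 0.05 = 4.4
  Portfolio 91 × 0.18 = 16.38
  Term project 84 × 0.22 = 18.48
  Reflections 82.25 × 0.49 = 40.3025
Sum = 85.0225
85.0225 is ≥ 71.5 and < 92 → Merit

Merit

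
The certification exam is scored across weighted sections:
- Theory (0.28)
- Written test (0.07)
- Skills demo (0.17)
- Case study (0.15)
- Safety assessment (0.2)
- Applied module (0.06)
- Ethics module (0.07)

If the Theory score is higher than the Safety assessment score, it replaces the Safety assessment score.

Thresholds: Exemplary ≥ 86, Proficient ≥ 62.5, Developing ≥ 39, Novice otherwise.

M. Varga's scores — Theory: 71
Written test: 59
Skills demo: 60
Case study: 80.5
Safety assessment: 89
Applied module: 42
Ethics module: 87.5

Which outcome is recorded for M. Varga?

Proficient

Theory (71) ≤ Safety assessment (89), so Safety assessment stays at 89.
Weighted total:
  Theory 71 × 0.28 = 19.88
  Written test 59 × 0.07 = 4.13
  Skills demo 60 × 0.17 = 10.2
  Case study 80.5 × 0.15 = 12.075
  Safety assessment 89 × 0.2 = 17.8
  Applied module 42 × 0.06 = 2.52
  Ethics module 87.5 × 0.07 = 6.125
Sum = 72.73
72.73 is ≥ 62.5 and < 86 → Proficient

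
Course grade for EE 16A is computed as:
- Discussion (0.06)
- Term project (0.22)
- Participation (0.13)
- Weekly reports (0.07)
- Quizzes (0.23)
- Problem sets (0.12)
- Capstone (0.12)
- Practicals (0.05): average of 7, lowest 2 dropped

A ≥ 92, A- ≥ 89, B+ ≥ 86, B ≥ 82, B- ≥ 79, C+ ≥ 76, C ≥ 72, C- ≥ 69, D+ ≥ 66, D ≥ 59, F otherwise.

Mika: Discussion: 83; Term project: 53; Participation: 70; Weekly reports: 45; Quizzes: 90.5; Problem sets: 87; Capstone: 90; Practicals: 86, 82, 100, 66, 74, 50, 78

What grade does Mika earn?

C

Practicals: drop 50, 66 → average of remaining 5 = 420/5 = 84
Weighted total:
  Discussion 83 × 0.06 = 4.98
  Term project 53 × 0.22 = 11.66
  Participation 70 × 0.13 = 9.1
  Weekly reports 45 × 0.07 = 3.15
  Quizzes 90.5 × 0.23 = 20.815
  Problem sets 87 × 0.12 = 10.44
  Capstone 90 × 0.12 = 10.8
  Practicals 84 × 0.05 = 4.2
Sum = 75.145
75.145 is ≥ 72 and < 76 → C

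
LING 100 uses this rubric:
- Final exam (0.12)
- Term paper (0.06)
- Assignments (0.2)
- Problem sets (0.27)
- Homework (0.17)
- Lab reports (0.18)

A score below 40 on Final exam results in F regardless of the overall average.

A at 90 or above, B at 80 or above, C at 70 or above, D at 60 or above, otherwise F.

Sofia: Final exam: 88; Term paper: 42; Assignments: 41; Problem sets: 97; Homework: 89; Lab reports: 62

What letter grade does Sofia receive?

C

Final exam score 88 ≥ 40: minimum met.
Weighted total:
  Final exam 88 × 0.12 = 10.56
  Term paper 42 × 0.06 = 2.52
  Assignments 41 × 0.2 = 8.2
  Problem sets 97 × 0.27 = 26.19
  Homework 89 × 0.17 = 15.13
  Lab reports 62 × 0.18 = 11.16
Sum = 73.76
73.76 is ≥ 70 and < 80 → C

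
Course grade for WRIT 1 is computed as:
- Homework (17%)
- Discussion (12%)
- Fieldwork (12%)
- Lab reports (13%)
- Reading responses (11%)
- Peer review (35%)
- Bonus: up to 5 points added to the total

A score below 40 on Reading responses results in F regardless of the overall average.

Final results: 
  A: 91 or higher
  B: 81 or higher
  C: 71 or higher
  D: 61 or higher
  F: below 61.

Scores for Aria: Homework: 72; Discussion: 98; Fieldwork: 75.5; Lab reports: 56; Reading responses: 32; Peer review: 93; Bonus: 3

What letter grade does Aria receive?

Reading responses score 32 < 40: minimum not met.
Weighted total:
  Homework 72 × 0.17 = 12.24
  Discussion 98 × 0.12 = 11.76
  Fieldwork 75.5 × 0.12 = 9.06
  Lab reports 56 × 0.13 = 7.28
  Reading responses 32 × 0.11 = 3.52
  Peer review 93 × 0.35 = 32.55
Sum = 76.41
Bonus: 76.41 + 3 = 79.41
Because the Reading responses minimum was not met, the result is F.

F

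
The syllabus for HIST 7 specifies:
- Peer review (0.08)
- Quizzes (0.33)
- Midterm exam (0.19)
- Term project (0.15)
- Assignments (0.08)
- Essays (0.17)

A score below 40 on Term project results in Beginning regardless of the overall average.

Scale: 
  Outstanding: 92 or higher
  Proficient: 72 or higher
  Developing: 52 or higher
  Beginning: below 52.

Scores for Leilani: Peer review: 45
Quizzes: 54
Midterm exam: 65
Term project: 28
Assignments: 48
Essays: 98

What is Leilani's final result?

Beginning

Term project score 28 < 40: minimum not met.
Weighted total:
  Peer review 45 × 0.08 = 3.6
  Quizzes 54 × 0.33 = 17.82
  Midterm exam 65 × 0.19 = 12.35
  Term project 28 × 0.15 = 4.2
  Assignments 48 × 0.08 = 3.84
  Essays 98 × 0.17 = 16.66
Sum = 58.47
Because the Term project minimum was not met, the result is Beginning.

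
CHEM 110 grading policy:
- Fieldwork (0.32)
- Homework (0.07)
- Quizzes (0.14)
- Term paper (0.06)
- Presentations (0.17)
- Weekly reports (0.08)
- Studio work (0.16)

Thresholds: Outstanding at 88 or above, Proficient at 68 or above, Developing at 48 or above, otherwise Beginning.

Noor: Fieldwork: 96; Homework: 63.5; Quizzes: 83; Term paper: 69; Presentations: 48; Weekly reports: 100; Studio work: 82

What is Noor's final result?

Weighted total:
  Fieldwork 96 × 0.32 = 30.72
  Homework 63.5 × 0.07 = 4.445
  Quizzes 83 × 0.14 = 11.62
  Term paper 69 × 0.06 = 4.14
  Presentations 48 × 0.17 = 8.16
  Weekly reports 100 × 0.08 = 8
  Studio work 82 × 0.16 = 13.12
Sum = 80.205
80.205 is ≥ 68 and < 88 → Proficient

Proficient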